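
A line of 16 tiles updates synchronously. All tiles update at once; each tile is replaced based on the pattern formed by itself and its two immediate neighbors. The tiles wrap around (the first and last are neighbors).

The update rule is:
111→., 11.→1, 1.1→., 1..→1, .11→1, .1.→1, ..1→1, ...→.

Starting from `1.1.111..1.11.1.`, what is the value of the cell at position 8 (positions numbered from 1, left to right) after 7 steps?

1

step 1: 1.1.1.1111.11.1.
step 2: 1.1.1.1..1.11.1.
step 3: 1.1.1.1111.11.1.  (repeats step 1; period 2)
step 7: 1.1.1.1111.11.1.
position 8 holds 1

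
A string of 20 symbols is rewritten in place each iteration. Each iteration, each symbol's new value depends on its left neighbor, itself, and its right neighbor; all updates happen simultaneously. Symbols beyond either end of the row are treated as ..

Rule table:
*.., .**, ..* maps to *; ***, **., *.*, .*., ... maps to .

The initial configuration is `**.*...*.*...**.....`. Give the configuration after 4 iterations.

*...*.*...*.**.*....
.*.*...*.*..*...*...
*...*.*...**.*.*.*..
.*.*...*.**.......*.

.*.*...*.**.......*.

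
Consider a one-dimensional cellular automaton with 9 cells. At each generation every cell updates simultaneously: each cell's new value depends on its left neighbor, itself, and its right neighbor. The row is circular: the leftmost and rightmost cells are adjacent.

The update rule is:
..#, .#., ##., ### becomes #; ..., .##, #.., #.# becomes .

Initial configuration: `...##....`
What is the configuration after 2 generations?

..#.#....
.##.#....

.##.#....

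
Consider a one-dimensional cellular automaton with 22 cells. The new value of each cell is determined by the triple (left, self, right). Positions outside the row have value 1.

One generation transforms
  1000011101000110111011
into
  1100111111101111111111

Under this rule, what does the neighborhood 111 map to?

1

At position 6 the neighborhood is 111; the next row has 1 there.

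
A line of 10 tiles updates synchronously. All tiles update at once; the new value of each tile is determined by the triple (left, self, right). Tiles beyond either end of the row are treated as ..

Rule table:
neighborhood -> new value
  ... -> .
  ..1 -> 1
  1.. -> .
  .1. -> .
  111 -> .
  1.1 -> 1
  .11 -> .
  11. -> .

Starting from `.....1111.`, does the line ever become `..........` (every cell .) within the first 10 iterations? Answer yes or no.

....1.....
...1......
..1.......
.1........
1.........
..........
all cells are . at iteration 6

yes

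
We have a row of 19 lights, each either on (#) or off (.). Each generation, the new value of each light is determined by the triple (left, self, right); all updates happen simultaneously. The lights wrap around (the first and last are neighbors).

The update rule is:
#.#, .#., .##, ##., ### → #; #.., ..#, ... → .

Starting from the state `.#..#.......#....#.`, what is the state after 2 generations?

.#..#.......#....#.

.#..#.......#....#.  (fixed point — unchanged through generation 2)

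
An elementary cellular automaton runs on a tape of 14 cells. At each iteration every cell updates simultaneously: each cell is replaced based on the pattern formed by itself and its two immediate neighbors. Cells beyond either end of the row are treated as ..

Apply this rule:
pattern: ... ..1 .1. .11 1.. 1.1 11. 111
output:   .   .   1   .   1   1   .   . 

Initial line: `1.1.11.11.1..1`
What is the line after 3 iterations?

....11..1.....

1111..1..111.1
....1.11....11
....11..1.....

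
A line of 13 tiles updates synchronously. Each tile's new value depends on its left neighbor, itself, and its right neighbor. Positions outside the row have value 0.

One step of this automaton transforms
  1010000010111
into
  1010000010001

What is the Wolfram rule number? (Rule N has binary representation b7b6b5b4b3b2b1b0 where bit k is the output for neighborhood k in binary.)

68

position 11: 111 → 0  (bit 7 = 0)
position 12: 110 → 1  (bit 6 = 1)
position 1: 101 → 0  (bit 5 = 0)
position 3: 100 → 0  (bit 4 = 0)
position 10: 011 → 0  (bit 3 = 0)
position 0: 010 → 1  (bit 2 = 1)
position 7: 001 → 0  (bit 1 = 0)
position 4: 000 → 0  (bit 0 = 0)
bits b7..b0 = 01000100 = 68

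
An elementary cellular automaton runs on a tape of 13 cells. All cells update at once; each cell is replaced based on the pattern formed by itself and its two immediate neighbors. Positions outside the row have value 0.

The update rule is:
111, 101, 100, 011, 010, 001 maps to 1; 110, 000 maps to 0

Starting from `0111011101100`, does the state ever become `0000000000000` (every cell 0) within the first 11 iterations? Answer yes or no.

no

iteration 1: 1110111011010
iteration 2: 1101110110111
iteration 3: 1011101101110
iteration 4: 1111011011101
iteration 5: 1110110111011
iteration 6: 1101101110110
iteration 7: 1011011101101
iteration 8: 1110111011011
iteration 9: 1101110110110
iteration 10: 1011101101101
iteration 11: 1111011011011
iteration 11 is 1111011011011, still not uniform 0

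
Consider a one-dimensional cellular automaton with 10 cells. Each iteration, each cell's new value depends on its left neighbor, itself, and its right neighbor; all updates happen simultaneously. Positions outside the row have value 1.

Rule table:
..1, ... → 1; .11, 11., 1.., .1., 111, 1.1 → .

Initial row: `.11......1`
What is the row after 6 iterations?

.11111....

iteration 1: ....11111.
iteration 2: .111......
iteration 3: .....11111
iteration 4: .1111.....
iteration 5: ......1111
iteration 6: .11111....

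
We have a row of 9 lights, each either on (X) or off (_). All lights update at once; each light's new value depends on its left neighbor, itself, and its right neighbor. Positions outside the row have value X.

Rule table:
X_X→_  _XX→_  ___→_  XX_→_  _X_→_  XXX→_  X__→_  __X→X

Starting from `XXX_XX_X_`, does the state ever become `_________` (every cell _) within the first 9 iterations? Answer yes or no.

yes

_________
all cells are _ at iteration 1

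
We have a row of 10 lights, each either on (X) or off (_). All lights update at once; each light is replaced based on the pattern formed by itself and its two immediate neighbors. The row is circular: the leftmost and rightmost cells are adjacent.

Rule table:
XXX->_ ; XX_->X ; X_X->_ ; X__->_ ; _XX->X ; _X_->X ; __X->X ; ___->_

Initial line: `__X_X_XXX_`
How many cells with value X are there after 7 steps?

5

_XX_X_X_X_
XXX_X_X_X_
X_X_X_X_X_
X_X_X_X_X_  (fixed point — unchanged through step 7)
count of X: 5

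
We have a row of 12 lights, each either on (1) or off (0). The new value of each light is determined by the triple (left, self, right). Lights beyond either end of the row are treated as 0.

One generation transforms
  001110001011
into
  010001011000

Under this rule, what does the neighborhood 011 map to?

At position 2 the neighborhood is 011; the next row has 0 there.

0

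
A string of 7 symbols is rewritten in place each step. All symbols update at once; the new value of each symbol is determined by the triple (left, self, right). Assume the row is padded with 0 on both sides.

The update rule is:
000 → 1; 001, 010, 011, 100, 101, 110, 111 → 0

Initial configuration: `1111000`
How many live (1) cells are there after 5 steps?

2

step 1: 0000011
step 2: 1111000  (repeats step 0; period 2)
step 5: 0000011
count of 1: 2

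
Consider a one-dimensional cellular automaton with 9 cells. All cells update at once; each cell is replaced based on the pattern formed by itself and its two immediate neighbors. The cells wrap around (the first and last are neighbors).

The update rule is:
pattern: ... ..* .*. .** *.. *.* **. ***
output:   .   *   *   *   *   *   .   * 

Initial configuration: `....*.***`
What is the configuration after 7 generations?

generation 1: *..*****.
generation 2: *******.*
generation 3: ******.**
generation 4: *****.***
generation 5: ****.****
generation 6: ***.*****
generation 7: **.******

**.******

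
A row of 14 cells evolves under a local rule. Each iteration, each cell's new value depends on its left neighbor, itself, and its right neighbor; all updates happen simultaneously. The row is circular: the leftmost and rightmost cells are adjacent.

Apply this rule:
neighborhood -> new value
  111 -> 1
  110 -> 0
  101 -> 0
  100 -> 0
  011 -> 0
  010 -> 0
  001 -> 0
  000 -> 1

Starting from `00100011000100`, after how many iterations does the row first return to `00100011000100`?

2

iteration 1: 10001000010001
iteration 2: 00100011000100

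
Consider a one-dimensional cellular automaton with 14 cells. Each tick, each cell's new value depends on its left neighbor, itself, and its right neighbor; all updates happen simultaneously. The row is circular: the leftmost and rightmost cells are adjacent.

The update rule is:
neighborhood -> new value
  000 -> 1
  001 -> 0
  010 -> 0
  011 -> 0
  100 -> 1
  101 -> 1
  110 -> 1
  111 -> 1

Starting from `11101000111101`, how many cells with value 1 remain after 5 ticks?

10

11110110011110
01111011001111
10111101100111
11011110110011
11101111011001
count of 1: 10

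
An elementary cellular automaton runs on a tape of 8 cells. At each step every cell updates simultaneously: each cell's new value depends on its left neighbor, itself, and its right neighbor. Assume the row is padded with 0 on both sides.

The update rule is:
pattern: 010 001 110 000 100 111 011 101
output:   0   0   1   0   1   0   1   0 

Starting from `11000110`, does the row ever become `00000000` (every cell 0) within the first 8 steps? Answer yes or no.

no

11100111
10110101
00110000
00111000
00101100
00001110
00001011
00000011
step 8 is 00000011, still not uniform 0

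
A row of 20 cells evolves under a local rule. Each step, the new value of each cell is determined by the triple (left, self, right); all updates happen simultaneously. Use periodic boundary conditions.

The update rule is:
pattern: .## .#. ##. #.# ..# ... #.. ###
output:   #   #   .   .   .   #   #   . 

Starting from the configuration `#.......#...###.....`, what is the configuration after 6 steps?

#.......#...##.#....

#######.###.#..####.
#.......#...##.#....
#######.###.#..####.  (repeats step 1; period 2)
step 6: #.......#...##.#....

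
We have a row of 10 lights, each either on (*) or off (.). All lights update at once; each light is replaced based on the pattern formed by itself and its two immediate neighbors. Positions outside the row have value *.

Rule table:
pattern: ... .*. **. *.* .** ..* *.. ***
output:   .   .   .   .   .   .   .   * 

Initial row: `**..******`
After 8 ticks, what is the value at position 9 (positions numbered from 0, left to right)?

*....*****
......****
.......***
........**
.........*
..........
..........  (fixed point — unchanged through tick 8)
position 9 holds .

.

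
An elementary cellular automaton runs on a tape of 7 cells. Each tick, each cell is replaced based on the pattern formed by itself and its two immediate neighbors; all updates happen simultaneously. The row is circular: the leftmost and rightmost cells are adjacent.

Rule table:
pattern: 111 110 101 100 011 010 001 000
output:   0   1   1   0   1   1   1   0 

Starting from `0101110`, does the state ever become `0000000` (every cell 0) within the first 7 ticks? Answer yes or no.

tick 1: 1111010
tick 2: 1001111
tick 3: 1011000
tick 4: 1111001
tick 5: 0001011
tick 6: 0011111
tick 7: 0110001
tick 7 is 0110001, still not uniform 0

no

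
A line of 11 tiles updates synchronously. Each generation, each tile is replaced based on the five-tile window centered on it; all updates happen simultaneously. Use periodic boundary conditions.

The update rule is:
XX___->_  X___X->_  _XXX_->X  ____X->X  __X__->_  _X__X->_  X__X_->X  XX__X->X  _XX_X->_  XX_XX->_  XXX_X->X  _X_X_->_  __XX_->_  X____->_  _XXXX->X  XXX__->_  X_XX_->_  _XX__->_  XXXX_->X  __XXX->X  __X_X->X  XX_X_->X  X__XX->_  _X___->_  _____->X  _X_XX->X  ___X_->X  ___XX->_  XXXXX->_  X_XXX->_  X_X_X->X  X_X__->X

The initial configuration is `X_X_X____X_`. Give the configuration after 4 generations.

X_X_X__XXX_
X_X_X__XXXX
XXX_X__XX_X
XXXXX______

XXXXX______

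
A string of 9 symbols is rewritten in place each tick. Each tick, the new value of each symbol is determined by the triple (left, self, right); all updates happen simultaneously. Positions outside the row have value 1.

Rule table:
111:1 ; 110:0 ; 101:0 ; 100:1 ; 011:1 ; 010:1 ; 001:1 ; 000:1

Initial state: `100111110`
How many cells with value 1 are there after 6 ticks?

7

011111100
011111011
011110011
011101111
011001111
010111111
count of 1: 7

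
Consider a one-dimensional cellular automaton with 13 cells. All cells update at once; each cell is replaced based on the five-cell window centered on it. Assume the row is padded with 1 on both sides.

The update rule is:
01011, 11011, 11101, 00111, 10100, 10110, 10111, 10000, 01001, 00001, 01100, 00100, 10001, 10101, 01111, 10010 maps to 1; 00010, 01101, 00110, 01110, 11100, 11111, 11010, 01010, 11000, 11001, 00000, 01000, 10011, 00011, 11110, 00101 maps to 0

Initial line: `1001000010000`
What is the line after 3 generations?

0011011010110
0000110011101
0110010010111

0110010010111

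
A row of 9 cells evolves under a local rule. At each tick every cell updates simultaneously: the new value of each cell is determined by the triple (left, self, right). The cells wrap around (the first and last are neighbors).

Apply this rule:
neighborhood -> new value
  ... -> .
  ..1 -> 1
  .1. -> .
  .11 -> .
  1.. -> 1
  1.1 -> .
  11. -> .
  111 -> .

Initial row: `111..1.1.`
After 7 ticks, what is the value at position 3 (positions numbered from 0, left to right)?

1

tick 1: ...11....
tick 2: ..1..1...
tick 3: .1.11.1..
tick 4: 1......1.
tick 5: .1....1..
tick 6: 1.1..1.1.
tick 7: ...11....
position 3 holds 1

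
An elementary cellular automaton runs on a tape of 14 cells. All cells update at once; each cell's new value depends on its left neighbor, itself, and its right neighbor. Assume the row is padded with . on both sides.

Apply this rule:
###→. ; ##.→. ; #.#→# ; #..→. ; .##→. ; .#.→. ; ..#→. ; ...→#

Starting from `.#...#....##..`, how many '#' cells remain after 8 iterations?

5

...#...##....#
##...#....##..
...#...##....#  (repeats iteration 1; period 2)
iteration 8: ##...#....##..
count of #: 5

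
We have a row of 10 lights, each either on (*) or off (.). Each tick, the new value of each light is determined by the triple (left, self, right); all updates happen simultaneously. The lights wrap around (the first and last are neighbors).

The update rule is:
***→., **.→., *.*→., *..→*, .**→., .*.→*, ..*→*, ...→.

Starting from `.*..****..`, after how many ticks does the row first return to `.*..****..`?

tick 1: ****....*.
tick 2: ....*..**.
tick 3: ...****..*
tick 4: *.*....***
tick 5: ..**..*...
tick 6: .*..****..

6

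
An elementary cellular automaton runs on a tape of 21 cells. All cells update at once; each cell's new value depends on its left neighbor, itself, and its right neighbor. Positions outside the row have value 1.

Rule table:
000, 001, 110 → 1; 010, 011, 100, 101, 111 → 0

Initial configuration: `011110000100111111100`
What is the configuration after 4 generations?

011000010111001110000

generation 1: 000010111001000000101
generation 2: 011100001010011111000
generation 3: 000101110000100001011
generation 4: 011000010111001110000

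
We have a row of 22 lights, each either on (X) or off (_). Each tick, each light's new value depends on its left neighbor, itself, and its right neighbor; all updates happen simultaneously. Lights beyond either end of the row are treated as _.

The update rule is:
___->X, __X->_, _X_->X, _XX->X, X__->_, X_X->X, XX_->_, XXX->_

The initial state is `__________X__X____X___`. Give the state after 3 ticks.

X_XXXXXX_X___X__XX____

XXXXXXXXX_X__X_XX_X_XX
X________XX__XXX_XXXX_
X_XXXXXX_X___X__XX____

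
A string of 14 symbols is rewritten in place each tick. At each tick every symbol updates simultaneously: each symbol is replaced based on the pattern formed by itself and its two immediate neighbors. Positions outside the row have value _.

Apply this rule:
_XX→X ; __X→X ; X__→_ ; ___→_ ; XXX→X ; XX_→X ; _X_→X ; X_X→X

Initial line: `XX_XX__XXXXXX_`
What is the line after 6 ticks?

XXXXXXXXXXXXX_

XXXXX_XXXXXXX_
XXXXXXXXXXXXX_
XXXXXXXXXXXXX_  (fixed point — unchanged through tick 6)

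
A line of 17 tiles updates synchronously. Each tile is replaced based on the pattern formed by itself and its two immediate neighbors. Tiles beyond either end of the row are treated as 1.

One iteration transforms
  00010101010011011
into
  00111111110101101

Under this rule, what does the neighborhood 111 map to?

At position 16 the neighborhood is 111; the next row has 1 there.

1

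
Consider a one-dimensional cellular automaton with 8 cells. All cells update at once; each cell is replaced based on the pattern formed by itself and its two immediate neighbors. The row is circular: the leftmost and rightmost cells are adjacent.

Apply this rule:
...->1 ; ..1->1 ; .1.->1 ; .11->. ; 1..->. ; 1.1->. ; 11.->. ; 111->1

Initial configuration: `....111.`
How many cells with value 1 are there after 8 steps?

5

1111.1..
.11..1.1
....11.1
.111...1
..1..111
.11.1.1.
1...1.1.
1.111.1.
count of 1: 5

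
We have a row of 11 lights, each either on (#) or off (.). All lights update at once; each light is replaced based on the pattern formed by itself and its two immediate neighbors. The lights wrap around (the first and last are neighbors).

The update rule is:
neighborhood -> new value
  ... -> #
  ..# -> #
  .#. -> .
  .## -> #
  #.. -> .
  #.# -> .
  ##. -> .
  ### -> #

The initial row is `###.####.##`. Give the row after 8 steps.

..####..###

##..###..##
#..###..###
..###..####
.###..####.
###..####..
##..####..#
#..####..##
..####..###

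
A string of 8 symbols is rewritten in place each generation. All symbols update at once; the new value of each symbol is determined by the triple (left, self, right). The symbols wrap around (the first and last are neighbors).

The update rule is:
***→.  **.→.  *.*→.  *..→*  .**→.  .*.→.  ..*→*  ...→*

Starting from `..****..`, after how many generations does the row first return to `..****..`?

2

generation 1: **....**
generation 2: ..****..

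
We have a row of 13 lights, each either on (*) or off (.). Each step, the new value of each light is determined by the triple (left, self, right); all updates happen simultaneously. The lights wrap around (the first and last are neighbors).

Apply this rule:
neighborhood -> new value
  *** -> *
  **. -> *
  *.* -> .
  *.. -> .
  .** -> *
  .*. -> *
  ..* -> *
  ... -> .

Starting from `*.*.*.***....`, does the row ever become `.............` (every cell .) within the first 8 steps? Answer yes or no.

no

step 1: *.*.*.***...*
step 2: *.*.*.***..**
step 3: *.*.*.***.***
step 4: *.*.*.***.***  (fixed point — unchanged through step 8)
step 8 is *.*.*.***.***, still not uniform .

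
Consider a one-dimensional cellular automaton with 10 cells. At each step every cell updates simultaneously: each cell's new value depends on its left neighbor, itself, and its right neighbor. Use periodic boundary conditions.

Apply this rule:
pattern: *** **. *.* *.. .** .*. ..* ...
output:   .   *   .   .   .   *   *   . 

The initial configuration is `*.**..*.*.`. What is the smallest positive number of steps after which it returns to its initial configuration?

*..*.**.*.
*.**..*.*.

2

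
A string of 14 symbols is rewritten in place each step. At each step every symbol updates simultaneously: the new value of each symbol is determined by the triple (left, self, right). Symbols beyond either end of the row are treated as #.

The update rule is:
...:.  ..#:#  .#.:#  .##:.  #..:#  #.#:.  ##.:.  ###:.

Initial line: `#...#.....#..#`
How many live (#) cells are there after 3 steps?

step 1: .#.###...####.
step 2: .#....#.#.....
step 3: .##..##.##...#
count of #: 7

7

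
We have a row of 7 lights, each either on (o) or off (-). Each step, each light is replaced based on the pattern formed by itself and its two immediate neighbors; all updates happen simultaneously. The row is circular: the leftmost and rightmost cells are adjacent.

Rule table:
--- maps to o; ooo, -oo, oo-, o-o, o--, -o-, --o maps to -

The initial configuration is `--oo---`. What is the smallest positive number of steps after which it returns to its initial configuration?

step 1: o----oo
step 2: --oo---

2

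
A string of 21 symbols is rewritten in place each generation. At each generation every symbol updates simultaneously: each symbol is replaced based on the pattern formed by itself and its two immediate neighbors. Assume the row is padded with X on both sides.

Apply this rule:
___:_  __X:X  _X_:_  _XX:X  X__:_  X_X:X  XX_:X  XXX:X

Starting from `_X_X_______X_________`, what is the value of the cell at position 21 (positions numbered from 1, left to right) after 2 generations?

X_X_______X_________X
XX_______X_________XX
position 21 holds X

X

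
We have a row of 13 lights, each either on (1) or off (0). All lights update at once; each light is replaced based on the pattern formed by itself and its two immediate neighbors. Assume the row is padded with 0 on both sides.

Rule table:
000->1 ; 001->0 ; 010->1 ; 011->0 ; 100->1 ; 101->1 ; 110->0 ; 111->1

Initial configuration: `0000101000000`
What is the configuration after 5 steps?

1000111010100

1110111111111
0101011111110
0111101111101
0011010111011
1000111010100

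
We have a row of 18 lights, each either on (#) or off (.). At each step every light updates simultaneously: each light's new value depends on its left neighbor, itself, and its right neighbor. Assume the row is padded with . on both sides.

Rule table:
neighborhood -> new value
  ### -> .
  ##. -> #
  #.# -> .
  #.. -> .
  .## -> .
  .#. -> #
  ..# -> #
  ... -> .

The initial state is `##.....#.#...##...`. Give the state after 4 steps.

.#....##.#..#.#...
##...#.#.#.##.#...
.#..##.#.#..#.#...
##.#.#.#.#.##.#...

##.#.#.#.#.##.#...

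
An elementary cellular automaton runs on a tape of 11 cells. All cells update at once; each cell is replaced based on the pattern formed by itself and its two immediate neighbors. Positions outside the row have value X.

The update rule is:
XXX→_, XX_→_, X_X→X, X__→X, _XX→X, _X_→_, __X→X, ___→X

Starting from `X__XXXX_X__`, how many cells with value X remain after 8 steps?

_XXX___X_XX
XX__XXX_XX_
__XXX__XX_X
XXX__XXX_XX
___XXX__XX_
XXXX__XXX_X
____XXX__XX
XXXXX__XXX_
count of X: 8

8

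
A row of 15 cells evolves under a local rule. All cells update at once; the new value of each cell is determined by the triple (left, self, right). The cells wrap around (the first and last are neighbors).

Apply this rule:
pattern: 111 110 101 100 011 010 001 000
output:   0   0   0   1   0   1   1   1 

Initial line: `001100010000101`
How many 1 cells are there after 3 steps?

110011111111101
001100000000000
110011111111111
count of 1: 13

13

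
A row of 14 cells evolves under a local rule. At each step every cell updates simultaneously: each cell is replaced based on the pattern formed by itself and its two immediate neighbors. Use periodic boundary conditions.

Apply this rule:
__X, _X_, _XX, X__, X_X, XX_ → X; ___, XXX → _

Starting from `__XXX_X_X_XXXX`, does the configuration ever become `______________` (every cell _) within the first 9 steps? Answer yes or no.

step 1: XXX_XXXXXXX__X
step 2: __XXX_____XXXX
step 3: XXX_XX___XX__X
step 4: __XXXXX_XXXXXX
step 5: XXX___XXX____X
step 6: __XX_XX_XX__XX
step 7: XXXXXXXXXXXXXX
step 8: ______________
all cells are _ at step 8

yes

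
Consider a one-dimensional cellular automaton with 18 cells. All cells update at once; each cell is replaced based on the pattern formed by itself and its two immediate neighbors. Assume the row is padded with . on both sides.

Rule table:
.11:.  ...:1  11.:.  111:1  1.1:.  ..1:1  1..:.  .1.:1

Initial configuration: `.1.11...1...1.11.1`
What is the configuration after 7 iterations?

111111.1..1111111.

iteration 1: 11....111.111....1
iteration 2: ...111.1...1..1111
iteration 3: 111.1..1.111.1.11.
iteration 4: .1..1.11..1..1....
iteration 5: 11.11....11.11.111
iteration 6: ......111.......1.
iteration 7: 111111.1..1111111.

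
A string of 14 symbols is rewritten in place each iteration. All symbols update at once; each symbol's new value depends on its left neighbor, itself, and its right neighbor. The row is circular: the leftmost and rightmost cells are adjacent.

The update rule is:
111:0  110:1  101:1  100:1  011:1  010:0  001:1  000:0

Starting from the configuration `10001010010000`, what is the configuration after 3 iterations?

01010110011111

01010101101001
10101011110110
01010110011111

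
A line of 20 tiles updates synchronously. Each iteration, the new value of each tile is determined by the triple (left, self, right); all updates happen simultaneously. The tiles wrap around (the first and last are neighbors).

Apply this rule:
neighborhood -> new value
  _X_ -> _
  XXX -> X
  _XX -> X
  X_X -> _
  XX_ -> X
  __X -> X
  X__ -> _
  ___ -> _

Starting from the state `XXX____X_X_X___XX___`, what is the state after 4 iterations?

XXX________XXXXXX_XX

XXX___X_______XXX__X
XXX__X_______XXXX_XX
XXX_X_______XXXXX_XX
XXX________XXXXXX_XX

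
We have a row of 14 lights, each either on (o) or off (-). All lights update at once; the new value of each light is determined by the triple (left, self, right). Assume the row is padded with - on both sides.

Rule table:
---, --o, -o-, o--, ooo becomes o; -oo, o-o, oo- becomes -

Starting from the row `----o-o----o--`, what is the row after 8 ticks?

-o---o-ooooo--

ooooo-oooooooo
-ooo---oooooo-
o-o-ooo-oooo-o
o-o--o---oo--o
o-ooooooo--ooo
o--ooooo-oo-o-
ooo-ooo-----oo
-o---o-ooooo--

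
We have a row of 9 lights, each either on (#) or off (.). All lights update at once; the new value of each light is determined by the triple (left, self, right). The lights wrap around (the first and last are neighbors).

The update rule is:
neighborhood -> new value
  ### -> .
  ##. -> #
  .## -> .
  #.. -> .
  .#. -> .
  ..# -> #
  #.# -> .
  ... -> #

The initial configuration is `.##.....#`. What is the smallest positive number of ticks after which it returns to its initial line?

18

tick 1: ..#.####.
tick 2: ##.....#.
tick 3: .#.####..
tick 4: #.....#.#
tick 5: #.####...
tick 6: .....#.##
tick 7: .####...#
tick 8: ....#.##.
tick 9: ####...#.
tick 10: ...#.##..
tick 11: ###...#.#
tick 12: ..#.##...
tick 13: ##...#.##
tick 14: .#.##....
tick 15: #...#.###
tick 16: #.##.....
tick 17: ...#.####
tick 18: .##.....#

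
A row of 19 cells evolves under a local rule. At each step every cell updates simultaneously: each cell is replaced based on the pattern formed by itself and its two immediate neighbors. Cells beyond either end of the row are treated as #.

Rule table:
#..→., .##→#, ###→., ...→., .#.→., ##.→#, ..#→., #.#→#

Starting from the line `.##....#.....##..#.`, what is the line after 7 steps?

###..........##...#
..#..........##...#
.............##...#
.............##...#  (fixed point — unchanged through step 7)

.............##...#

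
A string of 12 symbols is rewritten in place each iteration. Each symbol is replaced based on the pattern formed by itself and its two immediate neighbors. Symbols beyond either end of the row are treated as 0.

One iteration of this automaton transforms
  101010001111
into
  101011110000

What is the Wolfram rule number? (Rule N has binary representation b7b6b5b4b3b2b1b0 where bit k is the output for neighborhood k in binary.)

23

position 9: 111 → 0  (bit 7 = 0)
position 11: 110 → 0  (bit 6 = 0)
position 1: 101 → 0  (bit 5 = 0)
position 5: 100 → 1  (bit 4 = 1)
position 8: 011 → 0  (bit 3 = 0)
position 0: 010 → 1  (bit 2 = 1)
position 7: 001 → 1  (bit 1 = 1)
position 6: 000 → 1  (bit 0 = 1)
bits b7..b0 = 00010111 = 23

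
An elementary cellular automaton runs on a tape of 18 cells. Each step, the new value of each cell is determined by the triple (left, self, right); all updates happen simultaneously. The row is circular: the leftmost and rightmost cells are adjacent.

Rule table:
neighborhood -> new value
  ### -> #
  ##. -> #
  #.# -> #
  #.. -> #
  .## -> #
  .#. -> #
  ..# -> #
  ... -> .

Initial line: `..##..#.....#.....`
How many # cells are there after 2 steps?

step 1: .#######...###....
step 2: #########.#####...
count of #: 14

14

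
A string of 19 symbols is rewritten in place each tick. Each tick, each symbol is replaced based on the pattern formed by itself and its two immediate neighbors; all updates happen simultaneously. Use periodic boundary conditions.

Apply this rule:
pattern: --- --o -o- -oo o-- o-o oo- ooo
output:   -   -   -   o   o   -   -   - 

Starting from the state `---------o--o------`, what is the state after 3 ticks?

------------o--o---

----------o--o-----
-----------o--o----
------------o--o---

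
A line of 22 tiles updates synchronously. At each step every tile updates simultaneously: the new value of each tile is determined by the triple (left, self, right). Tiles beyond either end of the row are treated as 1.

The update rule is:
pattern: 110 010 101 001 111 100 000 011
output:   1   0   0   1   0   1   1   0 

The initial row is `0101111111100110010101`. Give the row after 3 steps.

step 1: 0000000000111011100000
step 2: 1111111111001000111111
step 3: 0000000001110111000000

0000000001110111000000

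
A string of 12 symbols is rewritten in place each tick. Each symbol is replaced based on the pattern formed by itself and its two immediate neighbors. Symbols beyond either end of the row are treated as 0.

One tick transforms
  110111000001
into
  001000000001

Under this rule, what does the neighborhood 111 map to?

At position 4 the neighborhood is 111; the next row has 0 there.

0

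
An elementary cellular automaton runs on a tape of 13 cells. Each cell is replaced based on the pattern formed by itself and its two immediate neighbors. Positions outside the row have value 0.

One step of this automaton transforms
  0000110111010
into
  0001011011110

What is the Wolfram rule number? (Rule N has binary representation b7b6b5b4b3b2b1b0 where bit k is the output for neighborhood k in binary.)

230

position 8: 111 → 1  (bit 7 = 1)
position 5: 110 → 1  (bit 6 = 1)
position 6: 101 → 1  (bit 5 = 1)
position 12: 100 → 0  (bit 4 = 0)
position 4: 011 → 0  (bit 3 = 0)
position 11: 010 → 1  (bit 2 = 1)
position 3: 001 → 1  (bit 1 = 1)
position 0: 000 → 0  (bit 0 = 0)
bits b7..b0 = 11100110 = 230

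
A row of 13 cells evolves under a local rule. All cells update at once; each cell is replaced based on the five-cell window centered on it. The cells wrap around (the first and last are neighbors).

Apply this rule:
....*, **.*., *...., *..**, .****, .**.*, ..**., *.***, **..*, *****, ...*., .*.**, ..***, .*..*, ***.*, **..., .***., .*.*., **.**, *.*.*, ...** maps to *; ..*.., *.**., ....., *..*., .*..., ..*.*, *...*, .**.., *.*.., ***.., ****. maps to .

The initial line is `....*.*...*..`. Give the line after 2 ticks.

tick 1: ..**.*...*..*
tick 2: *****...*.*..

*****...*.*..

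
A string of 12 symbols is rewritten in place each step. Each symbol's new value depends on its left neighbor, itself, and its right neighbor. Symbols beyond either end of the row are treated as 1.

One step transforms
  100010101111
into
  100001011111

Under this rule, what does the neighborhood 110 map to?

1

At position 0 the neighborhood is 110; the next row has 1 there.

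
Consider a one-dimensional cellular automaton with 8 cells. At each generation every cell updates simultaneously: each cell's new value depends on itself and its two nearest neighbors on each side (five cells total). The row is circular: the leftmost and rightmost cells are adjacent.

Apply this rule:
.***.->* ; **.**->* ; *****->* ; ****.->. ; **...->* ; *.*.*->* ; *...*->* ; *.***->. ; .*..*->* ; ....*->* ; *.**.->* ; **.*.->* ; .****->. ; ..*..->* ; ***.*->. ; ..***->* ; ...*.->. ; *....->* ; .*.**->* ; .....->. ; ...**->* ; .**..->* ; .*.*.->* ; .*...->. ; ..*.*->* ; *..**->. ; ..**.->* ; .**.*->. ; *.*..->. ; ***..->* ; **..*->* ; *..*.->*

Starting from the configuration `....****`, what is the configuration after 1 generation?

*****..*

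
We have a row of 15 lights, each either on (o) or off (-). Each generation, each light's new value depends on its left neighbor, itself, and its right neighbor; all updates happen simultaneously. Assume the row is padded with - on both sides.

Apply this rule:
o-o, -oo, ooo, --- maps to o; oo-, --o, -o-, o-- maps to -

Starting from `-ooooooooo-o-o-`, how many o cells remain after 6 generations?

7

-oooooooo-o-o--
-ooooooo-o-o--o
-oooooo-o-o----
-ooooo-o-o--ooo
-oooo-o-o---oo-
-ooo-o-o--o-o--
count of o: 7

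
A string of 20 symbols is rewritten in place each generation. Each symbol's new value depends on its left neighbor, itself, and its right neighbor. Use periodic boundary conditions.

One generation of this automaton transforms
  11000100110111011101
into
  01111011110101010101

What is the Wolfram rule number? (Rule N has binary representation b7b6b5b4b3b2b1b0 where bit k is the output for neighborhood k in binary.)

91

position 0: 111 → 0  (bit 7 = 0)
position 1: 110 → 1  (bit 6 = 1)
position 10: 101 → 0  (bit 5 = 0)
position 2: 100 → 1  (bit 4 = 1)
position 8: 011 → 1  (bit 3 = 1)
position 5: 010 → 0  (bit 2 = 0)
position 4: 001 → 1  (bit 1 = 1)
position 3: 000 → 1  (bit 0 = 1)
bits b7..b0 = 01011011 = 91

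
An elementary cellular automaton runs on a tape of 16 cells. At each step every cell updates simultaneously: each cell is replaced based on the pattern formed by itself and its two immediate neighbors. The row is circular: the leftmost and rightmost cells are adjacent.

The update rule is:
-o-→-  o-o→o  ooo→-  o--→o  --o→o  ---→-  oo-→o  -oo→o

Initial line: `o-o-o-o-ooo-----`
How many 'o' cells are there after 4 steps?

-o-o-o-oo-oo---o
o-o-o-ooooooo-o-
-o-o-oo-----oo-o
o-o-oooo---oooo-
count of o: 10

10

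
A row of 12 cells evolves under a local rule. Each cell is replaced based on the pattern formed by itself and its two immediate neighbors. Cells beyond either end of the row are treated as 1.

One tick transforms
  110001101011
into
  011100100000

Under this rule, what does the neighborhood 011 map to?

0

At position 5 the neighborhood is 011; the next row has 0 there.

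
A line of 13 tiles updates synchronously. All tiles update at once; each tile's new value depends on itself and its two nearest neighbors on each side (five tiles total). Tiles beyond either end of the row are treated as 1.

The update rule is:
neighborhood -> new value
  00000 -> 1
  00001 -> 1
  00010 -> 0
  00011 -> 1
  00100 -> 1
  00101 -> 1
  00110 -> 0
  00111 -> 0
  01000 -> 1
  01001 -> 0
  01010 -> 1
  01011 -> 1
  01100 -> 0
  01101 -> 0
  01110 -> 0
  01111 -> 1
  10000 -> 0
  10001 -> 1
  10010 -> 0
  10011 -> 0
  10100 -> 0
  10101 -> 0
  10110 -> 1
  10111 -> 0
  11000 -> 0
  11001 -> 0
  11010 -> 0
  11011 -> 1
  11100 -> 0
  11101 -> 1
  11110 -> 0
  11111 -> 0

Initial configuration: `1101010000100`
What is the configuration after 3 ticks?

0100101010100
0000110101000
0011000010111

0011000010111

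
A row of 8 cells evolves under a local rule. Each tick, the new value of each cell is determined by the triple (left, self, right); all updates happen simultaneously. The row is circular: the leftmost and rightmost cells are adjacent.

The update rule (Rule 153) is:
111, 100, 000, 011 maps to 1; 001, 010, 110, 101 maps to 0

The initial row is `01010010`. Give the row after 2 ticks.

tick 1: 00001001
tick 2: 11100100

11100100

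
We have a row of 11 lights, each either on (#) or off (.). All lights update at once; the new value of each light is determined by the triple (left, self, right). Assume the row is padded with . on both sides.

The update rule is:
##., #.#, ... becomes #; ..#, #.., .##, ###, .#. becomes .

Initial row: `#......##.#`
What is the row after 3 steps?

..####..##.
#....#...#.
..##...#...

..##...#...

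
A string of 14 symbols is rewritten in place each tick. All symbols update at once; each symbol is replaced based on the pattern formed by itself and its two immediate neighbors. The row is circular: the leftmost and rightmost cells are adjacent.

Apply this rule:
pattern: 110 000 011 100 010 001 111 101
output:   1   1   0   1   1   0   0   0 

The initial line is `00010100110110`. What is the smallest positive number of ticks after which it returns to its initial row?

14

tick 1: 11010110010011
tick 2: 01010011011000
tick 3: 01011001001111
tick 4: 01001101100001
tick 5: 01100100111101
tick 6: 00110110000101
tick 7: 10010011110101
tick 8: 11011000010100
tick 9: 01001111010110
tick 10: 01100001010011
tick 11: 00111101011001
tick 12: 10000101001101
tick 13: 11110101100100
tick 14: 00010100110110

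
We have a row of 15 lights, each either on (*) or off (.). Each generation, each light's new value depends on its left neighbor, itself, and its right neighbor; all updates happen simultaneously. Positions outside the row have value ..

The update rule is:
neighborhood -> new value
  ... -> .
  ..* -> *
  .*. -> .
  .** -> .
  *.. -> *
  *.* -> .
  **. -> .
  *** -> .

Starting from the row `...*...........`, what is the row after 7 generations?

..*.*..........
.*...*.........
*.*.*.*........
.......*.......
......*.*......
.....*...*.....
....*.*.*.*....

....*.*.*.*....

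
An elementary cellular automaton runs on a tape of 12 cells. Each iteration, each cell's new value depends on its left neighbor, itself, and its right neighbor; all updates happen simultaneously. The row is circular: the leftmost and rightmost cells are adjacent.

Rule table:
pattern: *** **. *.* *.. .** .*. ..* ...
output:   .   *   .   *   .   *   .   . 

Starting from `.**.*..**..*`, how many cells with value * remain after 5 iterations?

..*.**..**.*
*.*..**..*.*
*.**..**.*..
*..**..*.**.
**..**.*..*.
count of *: 6

6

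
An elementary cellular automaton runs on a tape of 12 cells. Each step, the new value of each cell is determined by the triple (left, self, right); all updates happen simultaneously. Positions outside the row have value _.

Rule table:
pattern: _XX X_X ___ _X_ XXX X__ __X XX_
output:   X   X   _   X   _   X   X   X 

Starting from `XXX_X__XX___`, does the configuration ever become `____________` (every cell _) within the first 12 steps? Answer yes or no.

step 1: X_XXXXXXXX__
step 2: XXX______XX_
step 3: X_XX____XXXX
step 4: XXXXX__XX__X
step 5: X___XXXXXXXX
step 6: XX_XX______X
step 7: XXXXXX____XX
step 8: X____XX__XXX
step 9: XX__XXXXXX_X
step 10: XXXXX____XXX
step 11: X___XX__XX_X
step 12: XX_XXXXXXXXX
step 12 is XX_XXXXXXXXX, still not uniform _

no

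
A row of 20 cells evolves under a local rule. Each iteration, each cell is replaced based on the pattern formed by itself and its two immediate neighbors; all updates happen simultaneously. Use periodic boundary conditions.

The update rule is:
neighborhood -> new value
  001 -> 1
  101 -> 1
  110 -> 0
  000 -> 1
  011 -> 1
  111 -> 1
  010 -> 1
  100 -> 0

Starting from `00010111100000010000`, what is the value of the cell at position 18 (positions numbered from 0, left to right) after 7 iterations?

1

11111111001111110111
11111110011111101111
11111100111111011111
11111001111110111111
11110011111101111111
11100111111011111111
11001111110111111111
position 18 holds 1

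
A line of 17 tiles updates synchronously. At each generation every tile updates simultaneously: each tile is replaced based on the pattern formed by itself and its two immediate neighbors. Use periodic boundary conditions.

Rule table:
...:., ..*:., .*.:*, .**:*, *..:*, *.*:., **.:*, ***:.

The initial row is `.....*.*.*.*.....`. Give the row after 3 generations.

generation 1: .....*.*.*.**....
generation 2: .....*.*.*.***...
generation 3: .....*.*.*.*.**..

.....*.*.*.*.**..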